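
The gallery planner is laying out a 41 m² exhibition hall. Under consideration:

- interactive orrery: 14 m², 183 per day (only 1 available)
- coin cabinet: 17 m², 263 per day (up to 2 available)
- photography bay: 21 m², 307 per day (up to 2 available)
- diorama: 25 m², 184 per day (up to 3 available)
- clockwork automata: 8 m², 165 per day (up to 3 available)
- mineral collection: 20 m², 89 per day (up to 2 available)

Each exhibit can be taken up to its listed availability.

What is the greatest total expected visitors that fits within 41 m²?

758

Best packing: coin cabinet + 3×clockwork automata — 41 m², 758 total.
Nothing else within 41 m² beats 758.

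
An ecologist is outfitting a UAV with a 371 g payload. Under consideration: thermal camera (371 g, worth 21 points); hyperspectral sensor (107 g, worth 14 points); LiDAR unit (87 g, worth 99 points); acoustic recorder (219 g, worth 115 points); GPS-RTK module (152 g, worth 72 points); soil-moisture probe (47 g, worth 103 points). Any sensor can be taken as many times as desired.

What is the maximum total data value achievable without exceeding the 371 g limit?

721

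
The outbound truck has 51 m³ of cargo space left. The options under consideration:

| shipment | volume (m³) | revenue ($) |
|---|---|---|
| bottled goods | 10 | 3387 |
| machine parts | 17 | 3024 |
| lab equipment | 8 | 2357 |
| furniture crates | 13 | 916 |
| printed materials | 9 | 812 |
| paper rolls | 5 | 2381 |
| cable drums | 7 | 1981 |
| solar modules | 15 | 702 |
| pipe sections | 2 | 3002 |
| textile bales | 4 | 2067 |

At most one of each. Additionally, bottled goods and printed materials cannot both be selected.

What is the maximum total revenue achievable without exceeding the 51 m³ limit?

16218

Bottled goods + machine parts + lab equipment + paper rolls + pipe sections + textile bales uses 46 of the 51 m³ and totals 16218.
Runner-up bottled goods + machine parts + lab equipment + paper rolls + cable drums + pipe sections tops out at 16132.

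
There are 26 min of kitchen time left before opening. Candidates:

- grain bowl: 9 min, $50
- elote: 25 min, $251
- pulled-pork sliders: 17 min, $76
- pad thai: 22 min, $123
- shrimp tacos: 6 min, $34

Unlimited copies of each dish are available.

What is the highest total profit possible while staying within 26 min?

The ratio ordering already packs tightly: elote, 25 min, 251.
Every other selection either busts 26 min or fails to beat 251.

251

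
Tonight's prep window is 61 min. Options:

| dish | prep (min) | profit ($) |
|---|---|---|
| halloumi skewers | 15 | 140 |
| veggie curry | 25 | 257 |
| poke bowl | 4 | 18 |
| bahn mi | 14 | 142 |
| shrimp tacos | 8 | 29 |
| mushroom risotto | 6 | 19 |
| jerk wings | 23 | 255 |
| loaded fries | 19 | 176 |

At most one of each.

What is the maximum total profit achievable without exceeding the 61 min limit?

A density-first pass picks veggie curry + poke bowl + shrimp tacos + jerk wings — 559 at 60 min.
Replace veggie curry and shrimp tacos with bahn mi + loaded fries: the trade gains 32 net, giving 591 at 60 min.
An exhaustive check of the 256 subsets confirms 591.

591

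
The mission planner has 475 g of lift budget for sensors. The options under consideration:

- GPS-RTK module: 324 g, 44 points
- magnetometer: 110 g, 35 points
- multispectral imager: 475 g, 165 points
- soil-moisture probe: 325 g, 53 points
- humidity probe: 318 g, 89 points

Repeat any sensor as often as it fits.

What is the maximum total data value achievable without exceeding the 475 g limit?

Best packing: multispectral imager — 475 g, 165 total.
Every other selection either busts 475 g or fails to beat 165.

165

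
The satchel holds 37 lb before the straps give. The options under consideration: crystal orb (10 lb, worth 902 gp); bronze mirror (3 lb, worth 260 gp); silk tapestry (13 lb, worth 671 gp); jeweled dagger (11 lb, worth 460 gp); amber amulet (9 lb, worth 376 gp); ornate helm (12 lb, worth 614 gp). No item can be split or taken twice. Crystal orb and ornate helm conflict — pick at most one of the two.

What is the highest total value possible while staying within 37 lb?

2293

The ratio ordering already packs tightly: crystal orb + bronze mirror + silk tapestry + jeweled dagger, 37 lb, 2293.
That's the maximum — no feasible swap from here does better than 2293.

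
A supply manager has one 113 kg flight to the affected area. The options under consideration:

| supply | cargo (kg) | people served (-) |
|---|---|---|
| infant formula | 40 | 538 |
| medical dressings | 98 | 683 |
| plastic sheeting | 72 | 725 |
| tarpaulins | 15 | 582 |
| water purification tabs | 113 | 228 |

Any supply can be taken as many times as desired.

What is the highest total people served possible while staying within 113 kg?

7×tarpaulins uses 105 of the 113 kg and totals 4074.

4074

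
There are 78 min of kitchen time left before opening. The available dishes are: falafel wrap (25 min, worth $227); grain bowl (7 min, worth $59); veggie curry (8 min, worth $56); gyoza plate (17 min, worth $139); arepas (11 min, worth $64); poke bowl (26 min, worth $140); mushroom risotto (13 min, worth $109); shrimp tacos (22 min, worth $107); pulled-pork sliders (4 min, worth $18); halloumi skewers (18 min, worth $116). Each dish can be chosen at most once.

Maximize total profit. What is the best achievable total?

Filling by ratio: falafel wrap + grain bowl + veggie curry + gyoza plate + mushroom risotto + pulled-pork sliders for 608, with 4 min left unused.
The 8 min tied up in veggie curry is better spent on arepas — total rises to 616 (77 min).
Next best is falafel wrap + veggie curry + gyoza plate + arepas + mushroom risotto + pulled-pork sliders at 613 (78 min) — short by 3.

616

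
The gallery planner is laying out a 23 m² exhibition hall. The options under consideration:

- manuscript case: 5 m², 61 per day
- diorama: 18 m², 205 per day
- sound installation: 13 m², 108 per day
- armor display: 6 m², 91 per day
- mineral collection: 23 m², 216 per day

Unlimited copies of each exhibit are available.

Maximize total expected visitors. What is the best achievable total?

334

Manuscript case + 3×armor display uses 23 of the 23 m² and totals 334.
Every other selection either busts 23 m² or fails to beat 334.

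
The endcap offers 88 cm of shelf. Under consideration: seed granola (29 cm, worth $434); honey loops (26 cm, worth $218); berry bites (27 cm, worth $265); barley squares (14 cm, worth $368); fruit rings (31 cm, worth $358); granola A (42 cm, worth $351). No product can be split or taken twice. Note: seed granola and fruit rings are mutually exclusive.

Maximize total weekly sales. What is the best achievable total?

Best packing: seed granola + barley squares + granola A — 85 cm, 1153 total.

1153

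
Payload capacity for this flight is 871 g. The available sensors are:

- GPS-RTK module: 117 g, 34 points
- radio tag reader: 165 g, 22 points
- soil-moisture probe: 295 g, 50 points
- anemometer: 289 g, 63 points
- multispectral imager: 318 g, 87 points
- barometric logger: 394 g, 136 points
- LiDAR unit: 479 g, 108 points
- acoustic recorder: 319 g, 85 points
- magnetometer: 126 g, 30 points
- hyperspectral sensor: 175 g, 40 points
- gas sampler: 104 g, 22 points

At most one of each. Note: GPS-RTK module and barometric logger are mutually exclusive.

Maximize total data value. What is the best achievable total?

253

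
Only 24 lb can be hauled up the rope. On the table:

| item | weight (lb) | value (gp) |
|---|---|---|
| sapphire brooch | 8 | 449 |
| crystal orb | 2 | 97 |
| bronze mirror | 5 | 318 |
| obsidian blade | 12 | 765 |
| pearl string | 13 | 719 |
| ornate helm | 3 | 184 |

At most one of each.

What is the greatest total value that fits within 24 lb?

1398

A density-first pass picks crystal orb + bronze mirror + obsidian blade + ornate helm — 1364 at 22 lb.
The 7 lb tied up in crystal orb and bronze mirror is better spent on sapphire brooch — total rises to 1398 (23 lb).
Nothing else within 24 lb beats 1398.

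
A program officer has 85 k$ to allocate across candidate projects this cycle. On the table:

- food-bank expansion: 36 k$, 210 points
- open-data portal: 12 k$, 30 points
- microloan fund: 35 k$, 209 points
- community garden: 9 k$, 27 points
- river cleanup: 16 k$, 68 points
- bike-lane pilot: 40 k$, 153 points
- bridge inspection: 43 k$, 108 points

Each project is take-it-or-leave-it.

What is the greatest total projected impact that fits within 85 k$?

Filling by ratio: food-bank expansion + microloan fund + community garden for 446, with 5 k$ left unused.
Dropping community garden frees 9 k$; slotting in open-data portal (12 k$) lifts the total to 449 at 83 k$.

449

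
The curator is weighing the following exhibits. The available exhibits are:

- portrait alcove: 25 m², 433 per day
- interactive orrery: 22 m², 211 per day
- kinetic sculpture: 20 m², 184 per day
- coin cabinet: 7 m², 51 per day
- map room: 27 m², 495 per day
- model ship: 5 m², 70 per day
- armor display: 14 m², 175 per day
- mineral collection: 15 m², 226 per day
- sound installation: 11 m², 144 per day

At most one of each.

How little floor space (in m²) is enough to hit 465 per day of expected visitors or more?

27

Look for the lowest-floor combination reaching 465.
map room: 495 expected visitors at 27 m².
Below 27 m² the best achievable stays under 465.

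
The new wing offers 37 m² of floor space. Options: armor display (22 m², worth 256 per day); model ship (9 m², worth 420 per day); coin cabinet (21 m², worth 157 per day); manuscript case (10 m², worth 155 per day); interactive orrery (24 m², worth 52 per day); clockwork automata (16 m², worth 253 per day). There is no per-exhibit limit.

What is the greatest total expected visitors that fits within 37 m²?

1680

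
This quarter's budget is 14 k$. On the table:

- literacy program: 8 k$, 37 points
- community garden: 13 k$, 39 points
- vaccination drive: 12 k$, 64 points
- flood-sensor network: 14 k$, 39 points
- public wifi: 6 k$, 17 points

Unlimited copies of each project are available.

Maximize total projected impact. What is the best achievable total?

Density check — vaccination drive 5.33, literacy program 4.62, community garden 3.00 are the best per k$.
The ratio ordering already packs tightly: vaccination drive, 12 k$, 64.
Every other selection either busts 14 k$ or fails to beat 64.

64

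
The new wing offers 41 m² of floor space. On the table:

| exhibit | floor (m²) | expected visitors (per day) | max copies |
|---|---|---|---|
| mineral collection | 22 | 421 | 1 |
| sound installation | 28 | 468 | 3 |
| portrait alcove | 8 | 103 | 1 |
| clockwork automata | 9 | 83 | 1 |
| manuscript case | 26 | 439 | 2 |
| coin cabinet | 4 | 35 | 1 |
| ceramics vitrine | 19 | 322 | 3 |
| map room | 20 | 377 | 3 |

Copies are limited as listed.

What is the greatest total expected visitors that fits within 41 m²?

754

By expected visitors per m²: mineral collection 19.14, map room 18.85, ceramics vitrine 16.95 lead.
Taking the top-ratio exhibits first gives mineral collection + ceramics vitrine for 743 (41 m²).
The 41 m² tied up in mineral collection and ceramics vitrine is better spent on 2×map room — total rises to 754 (40 m²).
No other feasible combination exceeds 754.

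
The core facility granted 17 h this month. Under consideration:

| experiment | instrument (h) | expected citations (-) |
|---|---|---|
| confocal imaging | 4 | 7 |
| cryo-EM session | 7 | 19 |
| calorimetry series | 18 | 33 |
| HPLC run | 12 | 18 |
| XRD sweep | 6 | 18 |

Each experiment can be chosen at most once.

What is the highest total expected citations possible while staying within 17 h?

Confocal imaging + cryo-EM session + XRD sweep uses 17 of the 17 h and totals 44.

44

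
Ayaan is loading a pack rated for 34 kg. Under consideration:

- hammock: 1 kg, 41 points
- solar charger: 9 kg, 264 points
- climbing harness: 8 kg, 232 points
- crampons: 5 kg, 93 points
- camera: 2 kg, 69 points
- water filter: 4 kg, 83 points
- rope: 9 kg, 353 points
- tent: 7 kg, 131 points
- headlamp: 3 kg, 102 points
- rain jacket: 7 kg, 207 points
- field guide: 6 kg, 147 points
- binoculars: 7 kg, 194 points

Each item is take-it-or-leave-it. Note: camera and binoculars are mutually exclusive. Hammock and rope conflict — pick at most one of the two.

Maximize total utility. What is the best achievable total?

1088

Best packing: climbing harness + rope + headlamp + rain jacket + binoculars — 34 kg, 1088 total.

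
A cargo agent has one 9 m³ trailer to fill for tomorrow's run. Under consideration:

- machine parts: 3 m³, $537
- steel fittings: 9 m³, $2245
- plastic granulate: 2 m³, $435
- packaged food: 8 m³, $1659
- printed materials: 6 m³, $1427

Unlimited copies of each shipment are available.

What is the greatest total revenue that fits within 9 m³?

2245

The ratio ordering already packs tightly: steel fittings, 9 m³, 2245.
Nothing else within 9 m³ beats 2245.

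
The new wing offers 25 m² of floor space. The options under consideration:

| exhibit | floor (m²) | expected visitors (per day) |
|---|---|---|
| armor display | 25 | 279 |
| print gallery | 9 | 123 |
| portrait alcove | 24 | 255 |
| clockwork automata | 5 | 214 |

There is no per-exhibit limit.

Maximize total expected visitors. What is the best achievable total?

5×clockwork automata uses 25 of the 25 m² and totals 1070.
That's the maximum — no swap from here does better than 1070.

1070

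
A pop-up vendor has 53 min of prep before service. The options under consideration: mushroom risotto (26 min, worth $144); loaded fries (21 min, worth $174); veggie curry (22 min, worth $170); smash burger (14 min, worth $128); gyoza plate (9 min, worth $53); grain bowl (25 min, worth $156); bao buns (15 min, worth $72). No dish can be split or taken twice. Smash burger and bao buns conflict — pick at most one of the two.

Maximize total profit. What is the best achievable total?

397

Density check — smash burger 9.14, loaded fries 8.29, veggie curry 7.73, grain bowl 6.24 are the best per min.
A density-first pass picks loaded fries + smash burger + gyoza plate — 355 at 44 min.
Replace smash burger with veggie curry: the trade gains 42 net, giving 397 at 52 min.
Runner-up loaded fries + smash burger + gyoza plate tops out at 355.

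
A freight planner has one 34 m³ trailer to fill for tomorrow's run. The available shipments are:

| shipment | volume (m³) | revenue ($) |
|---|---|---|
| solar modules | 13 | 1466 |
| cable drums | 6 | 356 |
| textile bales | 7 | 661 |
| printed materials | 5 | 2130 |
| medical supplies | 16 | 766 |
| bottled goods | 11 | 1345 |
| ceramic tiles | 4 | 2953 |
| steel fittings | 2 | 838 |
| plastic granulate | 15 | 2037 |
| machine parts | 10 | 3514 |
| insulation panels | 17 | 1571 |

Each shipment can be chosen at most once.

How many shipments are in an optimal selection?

5

Optimal total is 10901.
solar modules + printed materials + ceramic tiles + steel fittings + machine parts hits 10901 at 34 m³.
Any selection reaching 10901 contains exactly 5 shipments.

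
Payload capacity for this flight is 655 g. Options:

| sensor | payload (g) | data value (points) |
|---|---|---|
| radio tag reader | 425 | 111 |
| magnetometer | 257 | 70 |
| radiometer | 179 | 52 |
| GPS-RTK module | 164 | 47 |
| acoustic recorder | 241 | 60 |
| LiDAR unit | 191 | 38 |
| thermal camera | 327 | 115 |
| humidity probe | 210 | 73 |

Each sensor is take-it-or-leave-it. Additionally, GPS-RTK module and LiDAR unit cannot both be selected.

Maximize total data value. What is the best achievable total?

Density check — thermal camera 0.35, humidity probe 0.35, radiometer 0.29, GPS-RTK module 0.29 are the best per g.
A density-first pass picks thermal camera + humidity probe — 188 at 537 g.
The 327 g tied up in thermal camera is better spent on magnetometer + radiometer — total rises to 195 (646 g).
An exhaustive check of the 256 subsets confirms 195.

195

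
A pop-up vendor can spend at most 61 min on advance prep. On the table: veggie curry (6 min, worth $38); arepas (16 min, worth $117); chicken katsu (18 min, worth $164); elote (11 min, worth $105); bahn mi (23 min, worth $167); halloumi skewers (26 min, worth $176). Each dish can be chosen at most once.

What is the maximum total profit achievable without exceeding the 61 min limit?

483

The ratio heuristic lands on veggie curry + arepas + chicken katsu + elote (424) but leaves 10 min idle.
Dropping arepas frees 16 min; slotting in halloumi skewers (26 min) lifts the total to 483 at 61 min.
The closest alternative, veggie curry + chicken katsu + elote + bahn mi, reaches only 474.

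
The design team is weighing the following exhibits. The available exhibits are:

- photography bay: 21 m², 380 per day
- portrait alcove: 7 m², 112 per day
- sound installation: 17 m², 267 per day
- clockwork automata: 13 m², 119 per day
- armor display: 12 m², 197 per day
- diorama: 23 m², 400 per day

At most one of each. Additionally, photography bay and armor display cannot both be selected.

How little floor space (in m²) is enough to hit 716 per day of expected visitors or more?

Look for the lowest-floor combination reaching 716.
photography bay + diorama reaches 780 using 44 m².
No combination under 44 m² hits 716.

44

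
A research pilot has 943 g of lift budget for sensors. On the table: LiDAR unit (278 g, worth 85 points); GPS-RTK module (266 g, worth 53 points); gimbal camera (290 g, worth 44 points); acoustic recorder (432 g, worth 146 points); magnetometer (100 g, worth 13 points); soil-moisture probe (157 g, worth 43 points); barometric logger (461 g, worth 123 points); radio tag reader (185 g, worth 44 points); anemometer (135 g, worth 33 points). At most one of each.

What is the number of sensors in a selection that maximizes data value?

3

The maximum data value within 943 g is 275.
For example LiDAR unit + acoustic recorder + radio tag reader achieves it, using 895 g.
All optima have 3 sensors.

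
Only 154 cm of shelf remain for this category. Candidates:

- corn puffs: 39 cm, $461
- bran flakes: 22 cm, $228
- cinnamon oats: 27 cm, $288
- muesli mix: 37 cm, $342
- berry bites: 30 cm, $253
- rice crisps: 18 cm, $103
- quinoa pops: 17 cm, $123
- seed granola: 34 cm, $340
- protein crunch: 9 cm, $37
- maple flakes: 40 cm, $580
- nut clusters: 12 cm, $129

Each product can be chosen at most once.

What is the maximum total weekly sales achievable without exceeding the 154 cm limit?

A density-first pass picks corn puffs + bran flakes + cinnamon oats + protein crunch + maple flakes + nut clusters — 1723 at 149 cm.
Dropping bran flakes and protein crunch frees 31 cm; slotting in seed granola (34 cm) lifts the total to 1798 at 152 cm.

1798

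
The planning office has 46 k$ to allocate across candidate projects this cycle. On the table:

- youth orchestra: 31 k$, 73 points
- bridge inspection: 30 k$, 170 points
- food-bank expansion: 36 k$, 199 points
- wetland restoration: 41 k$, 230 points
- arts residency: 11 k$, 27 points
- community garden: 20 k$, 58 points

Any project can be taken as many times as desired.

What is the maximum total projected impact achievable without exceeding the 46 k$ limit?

Ranking by ratio (projected impact/k$): bridge inspection 5.67, wetland restoration 5.61, food-bank expansion 5.53.
Greedy by ratio would take bridge inspection + arts residency: 41 k$ used, total 197.
The 41 k$ tied up in bridge inspection and arts residency is better spent on wetland restoration — total rises to 230 (41 k$).
Nothing else within 46 k$ beats 230.

230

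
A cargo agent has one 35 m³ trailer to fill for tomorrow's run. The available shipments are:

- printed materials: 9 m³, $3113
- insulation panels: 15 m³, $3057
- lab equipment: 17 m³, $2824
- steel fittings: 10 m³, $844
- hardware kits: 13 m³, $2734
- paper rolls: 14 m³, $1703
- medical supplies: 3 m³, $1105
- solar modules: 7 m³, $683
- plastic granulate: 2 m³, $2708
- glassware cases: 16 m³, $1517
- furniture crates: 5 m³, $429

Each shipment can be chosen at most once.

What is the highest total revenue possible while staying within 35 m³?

10412

The ratio heuristic lands on printed materials + hardware kits + medical supplies + solar modules + plastic granulate (10343) but leaves 1 m³ idle.
Dropping hardware kits and solar modules frees 20 m³; slotting in insulation panels + furniture crates (20 m³) lifts the total to 10412 at 34 m³.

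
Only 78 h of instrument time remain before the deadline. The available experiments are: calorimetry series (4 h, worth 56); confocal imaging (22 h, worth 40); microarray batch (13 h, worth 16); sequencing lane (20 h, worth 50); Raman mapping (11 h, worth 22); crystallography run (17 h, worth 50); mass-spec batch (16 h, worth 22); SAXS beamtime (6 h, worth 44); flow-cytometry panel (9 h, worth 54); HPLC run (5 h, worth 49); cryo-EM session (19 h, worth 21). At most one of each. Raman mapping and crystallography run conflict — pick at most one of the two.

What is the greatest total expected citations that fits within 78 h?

325

Best packing: calorimetry series + sequencing lane + crystallography run + mass-spec batch + SAXS beamtime + flow-cytometry panel + HPLC run — 77 h, 325 total.
That's the maximum — no feasible swap from here does better than 325.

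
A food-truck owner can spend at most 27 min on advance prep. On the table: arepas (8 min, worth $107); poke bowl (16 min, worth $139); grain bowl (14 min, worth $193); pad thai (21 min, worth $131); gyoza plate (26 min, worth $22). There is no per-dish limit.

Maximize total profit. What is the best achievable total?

Ranking by ratio (profit/min): grain bowl 13.79, arepas 13.38, poke bowl 8.69.
Filling by ratio: arepas + grain bowl for 300, with 5 min left unused.
Replace grain bowl with 2×arepas: the trade gains 21 net, giving 321 at 24 min.
That's the maximum — no swap from here does better than 321.

321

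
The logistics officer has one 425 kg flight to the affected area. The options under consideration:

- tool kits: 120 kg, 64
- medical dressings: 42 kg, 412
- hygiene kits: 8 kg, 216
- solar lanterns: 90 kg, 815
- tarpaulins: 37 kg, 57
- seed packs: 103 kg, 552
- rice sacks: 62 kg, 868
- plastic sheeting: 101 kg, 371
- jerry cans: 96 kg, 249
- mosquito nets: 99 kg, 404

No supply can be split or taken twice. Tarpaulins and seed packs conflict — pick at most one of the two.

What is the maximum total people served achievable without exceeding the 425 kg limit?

By people served per kg: hygiene kits 27.00, rice sacks 14.00, medical dressings 9.81 lead.
Medical dressings + hygiene kits + solar lanterns + seed packs + rice sacks + mosquito nets uses 404 of the 425 kg and totals 3267.
Every other selection either busts 425 kg or breaks a pairing rule or fails to beat 3267.

3267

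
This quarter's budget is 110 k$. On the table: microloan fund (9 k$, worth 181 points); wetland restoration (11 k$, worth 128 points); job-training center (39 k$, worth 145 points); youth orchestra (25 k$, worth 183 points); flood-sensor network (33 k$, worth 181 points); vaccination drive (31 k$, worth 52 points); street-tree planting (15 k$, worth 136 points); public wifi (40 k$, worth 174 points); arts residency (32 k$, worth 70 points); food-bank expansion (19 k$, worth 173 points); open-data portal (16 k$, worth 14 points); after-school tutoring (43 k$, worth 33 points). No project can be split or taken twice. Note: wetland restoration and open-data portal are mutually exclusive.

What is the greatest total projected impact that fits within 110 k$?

854

Greedy by ratio would take microloan fund + wetland restoration + youth orchestra + vaccination drive + street-tree planting + food-bank expansion: 110 k$ used, total 853.
The 42 k$ tied up in wetland restoration and vaccination drive is better spent on flood-sensor network — total rises to 854 (101 k$).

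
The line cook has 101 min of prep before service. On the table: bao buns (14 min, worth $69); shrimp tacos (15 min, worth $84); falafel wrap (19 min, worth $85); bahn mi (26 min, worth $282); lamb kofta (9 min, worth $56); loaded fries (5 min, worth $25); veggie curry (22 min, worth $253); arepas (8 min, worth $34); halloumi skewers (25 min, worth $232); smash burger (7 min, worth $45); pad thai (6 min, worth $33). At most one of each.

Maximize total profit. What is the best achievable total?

By profit per min: veggie curry 11.50, bahn mi 10.85, halloumi skewers 9.28 lead.
Filling by ratio: bahn mi + lamb kofta + loaded fries + veggie curry + halloumi skewers + smash burger + pad thai for 926, with 1 min left unused.
Dropping lamb kofta and loaded fries frees 14 min; slotting in shrimp tacos (15 min) lifts the total to 929 at 101 min.
Nothing else within 101 min beats 929.

929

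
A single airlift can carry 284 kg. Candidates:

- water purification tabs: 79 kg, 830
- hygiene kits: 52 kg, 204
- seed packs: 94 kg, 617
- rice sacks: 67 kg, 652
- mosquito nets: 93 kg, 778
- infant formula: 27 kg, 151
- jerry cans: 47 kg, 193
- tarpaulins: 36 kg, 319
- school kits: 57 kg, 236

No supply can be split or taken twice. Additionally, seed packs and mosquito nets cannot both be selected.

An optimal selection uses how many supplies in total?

4

Best achievable people served is 2579.
One optimal bundle: water purification tabs + rice sacks + mosquito nets + tarpaulins (275 kg).
Every optimal selection uses 4 supplies.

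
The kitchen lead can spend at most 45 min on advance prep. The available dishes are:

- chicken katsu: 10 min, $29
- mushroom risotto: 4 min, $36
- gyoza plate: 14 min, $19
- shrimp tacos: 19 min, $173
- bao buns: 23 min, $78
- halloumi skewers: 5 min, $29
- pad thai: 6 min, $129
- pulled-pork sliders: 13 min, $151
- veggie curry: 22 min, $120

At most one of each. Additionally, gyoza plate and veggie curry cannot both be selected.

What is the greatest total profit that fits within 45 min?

The ratio ordering already packs tightly: mushroom risotto + shrimp tacos + pad thai + pulled-pork sliders, 42 min, 489.
The spare 3 min is too small for any remaining dish, and no feasible exchange beats 489.

489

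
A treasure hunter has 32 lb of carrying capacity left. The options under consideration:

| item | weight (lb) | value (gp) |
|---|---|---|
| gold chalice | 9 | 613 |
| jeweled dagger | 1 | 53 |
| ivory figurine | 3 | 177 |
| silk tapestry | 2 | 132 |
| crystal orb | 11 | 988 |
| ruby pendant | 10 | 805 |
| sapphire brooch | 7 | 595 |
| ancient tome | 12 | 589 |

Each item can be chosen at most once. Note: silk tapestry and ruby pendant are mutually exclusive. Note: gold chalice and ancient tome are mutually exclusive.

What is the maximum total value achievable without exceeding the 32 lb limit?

2618

Taking jeweled dagger + ivory figurine + crystal orb + ruby pendant + sapphire brooch: 32 lb used, 2618 in value.
Nothing else feasible within 32 lb beats 2618.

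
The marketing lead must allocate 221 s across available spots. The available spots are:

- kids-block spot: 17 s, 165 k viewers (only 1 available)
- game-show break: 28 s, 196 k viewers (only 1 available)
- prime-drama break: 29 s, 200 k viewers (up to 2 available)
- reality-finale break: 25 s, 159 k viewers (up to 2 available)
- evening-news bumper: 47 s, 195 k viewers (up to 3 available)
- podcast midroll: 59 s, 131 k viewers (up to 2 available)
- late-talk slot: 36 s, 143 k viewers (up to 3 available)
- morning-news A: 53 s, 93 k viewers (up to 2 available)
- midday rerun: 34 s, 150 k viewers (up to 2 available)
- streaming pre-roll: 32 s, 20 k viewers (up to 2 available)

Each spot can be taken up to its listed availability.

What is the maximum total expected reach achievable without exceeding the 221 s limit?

By expected reach per s: kids-block spot 9.71, game-show break 7.00, prime-drama break 6.90 lead.
Kids-block spot + game-show break + 2×prime-drama break + 2×reality-finale break + 2×midday rerun uses 221 of the 221 s and totals 1379.
No other feasible combination exceeds 1379.

1379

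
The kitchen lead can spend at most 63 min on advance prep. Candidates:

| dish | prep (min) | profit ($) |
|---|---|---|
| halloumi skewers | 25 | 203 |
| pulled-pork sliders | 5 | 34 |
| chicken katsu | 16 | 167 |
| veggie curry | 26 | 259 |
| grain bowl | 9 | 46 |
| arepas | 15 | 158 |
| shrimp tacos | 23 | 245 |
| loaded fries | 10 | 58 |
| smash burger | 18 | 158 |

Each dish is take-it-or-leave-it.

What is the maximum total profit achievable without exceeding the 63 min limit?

Greedy by ratio would take pulled-pork sliders + chicken katsu + arepas + shrimp tacos: 59 min used, total 604.
Dropping shrimp tacos frees 23 min; slotting in veggie curry (26 min) lifts the total to 618 at 62 min.

618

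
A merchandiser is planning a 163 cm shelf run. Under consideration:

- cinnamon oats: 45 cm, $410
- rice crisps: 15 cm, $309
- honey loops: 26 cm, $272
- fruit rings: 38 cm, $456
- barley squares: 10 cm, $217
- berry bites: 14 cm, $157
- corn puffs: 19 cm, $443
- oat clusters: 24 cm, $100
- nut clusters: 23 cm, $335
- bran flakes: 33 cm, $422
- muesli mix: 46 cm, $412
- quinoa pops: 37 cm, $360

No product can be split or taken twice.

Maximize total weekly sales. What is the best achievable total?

2358

A density-first pass picks rice crisps + fruit rings + barley squares + berry bites + corn puffs + nut clusters + bran flakes — 2339 at 152 cm.
The 52 cm tied up in fruit rings and berry bites is better spent on honey loops + quinoa pops — total rises to 2358 (163 cm).
An exhaustive check of the 4096 subsets confirms 2358.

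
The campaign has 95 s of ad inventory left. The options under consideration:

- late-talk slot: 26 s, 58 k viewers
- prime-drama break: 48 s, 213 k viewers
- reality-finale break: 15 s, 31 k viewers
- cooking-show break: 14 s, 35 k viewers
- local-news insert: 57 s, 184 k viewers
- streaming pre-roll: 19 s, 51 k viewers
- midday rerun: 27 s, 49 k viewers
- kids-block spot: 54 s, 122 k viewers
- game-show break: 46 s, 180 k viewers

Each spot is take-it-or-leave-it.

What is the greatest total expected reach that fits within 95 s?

393

Taking prime-drama break + game-show break: 94 s used, 393 in expected reach.
Next best is late-talk slot + prime-drama break + streaming pre-roll at 322 (93 s) — short by 71.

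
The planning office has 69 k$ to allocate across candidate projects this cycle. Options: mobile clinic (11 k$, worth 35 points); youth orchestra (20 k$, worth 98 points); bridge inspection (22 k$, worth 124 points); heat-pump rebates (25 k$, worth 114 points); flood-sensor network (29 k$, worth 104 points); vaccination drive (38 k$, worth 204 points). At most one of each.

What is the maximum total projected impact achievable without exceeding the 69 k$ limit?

337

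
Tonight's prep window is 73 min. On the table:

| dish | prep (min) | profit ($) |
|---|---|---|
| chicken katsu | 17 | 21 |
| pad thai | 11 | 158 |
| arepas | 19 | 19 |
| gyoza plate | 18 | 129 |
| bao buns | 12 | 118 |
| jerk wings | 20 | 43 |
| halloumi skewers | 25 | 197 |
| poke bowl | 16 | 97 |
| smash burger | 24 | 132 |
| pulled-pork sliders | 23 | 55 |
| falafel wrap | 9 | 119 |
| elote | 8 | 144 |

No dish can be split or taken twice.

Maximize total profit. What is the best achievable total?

Ranking by ratio (profit/min): elote 18.00, pad thai 14.36, falafel wrap 13.22.
The ratio heuristic lands on pad thai + bao buns + halloumi skewers + falafel wrap + elote (736) but leaves 8 min idle.
Dropping bao buns frees 12 min; slotting in gyoza plate (18 min) lifts the total to 747 at 71 min.
The spare 2 min is too small for any remaining dish, and no exchange beats 747.

747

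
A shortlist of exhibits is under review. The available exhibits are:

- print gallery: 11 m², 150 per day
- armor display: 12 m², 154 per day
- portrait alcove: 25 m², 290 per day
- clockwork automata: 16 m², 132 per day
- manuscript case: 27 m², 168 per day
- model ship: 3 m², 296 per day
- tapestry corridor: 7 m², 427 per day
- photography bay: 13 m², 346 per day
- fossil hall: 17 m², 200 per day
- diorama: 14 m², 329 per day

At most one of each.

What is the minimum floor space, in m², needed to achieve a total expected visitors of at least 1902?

77

Minimise m² subject to total expected visitors ≥ 1902.
print gallery + armor display + model ship + tapestry corridor + photography bay + fossil hall + diorama: 1902 expected visitors at 77 m².
Below 77 m² the best achievable stays under 1902.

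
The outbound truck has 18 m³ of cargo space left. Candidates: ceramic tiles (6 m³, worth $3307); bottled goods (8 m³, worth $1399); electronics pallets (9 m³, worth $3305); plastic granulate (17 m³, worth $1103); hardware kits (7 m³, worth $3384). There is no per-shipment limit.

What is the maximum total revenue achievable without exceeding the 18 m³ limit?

The ratio ordering already packs tightly: 3×ceramic tiles, 18 m³, 9921.

9921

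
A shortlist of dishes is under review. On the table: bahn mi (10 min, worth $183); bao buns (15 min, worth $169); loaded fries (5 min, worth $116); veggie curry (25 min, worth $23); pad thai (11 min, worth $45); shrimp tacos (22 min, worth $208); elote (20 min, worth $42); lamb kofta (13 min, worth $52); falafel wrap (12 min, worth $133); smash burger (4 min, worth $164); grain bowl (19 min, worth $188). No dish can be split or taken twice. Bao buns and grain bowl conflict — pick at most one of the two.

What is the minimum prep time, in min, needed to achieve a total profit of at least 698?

46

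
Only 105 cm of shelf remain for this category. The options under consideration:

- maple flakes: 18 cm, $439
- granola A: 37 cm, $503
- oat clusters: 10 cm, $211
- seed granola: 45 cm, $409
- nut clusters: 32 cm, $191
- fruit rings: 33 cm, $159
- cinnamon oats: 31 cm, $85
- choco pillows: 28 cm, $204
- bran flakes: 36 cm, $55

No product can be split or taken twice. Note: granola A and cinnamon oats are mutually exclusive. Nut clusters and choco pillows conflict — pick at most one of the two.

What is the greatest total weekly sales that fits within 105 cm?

Density check — maple flakes 24.39, oat clusters 21.10, granola A 13.59, seed granola 9.09 are the best per cm.
Best packing: maple flakes + granola A + oat clusters + choco pillows — 93 cm, 1357 total.
Every other selection either busts 105 cm or breaks a pairing rule or fails to beat 1357.

1357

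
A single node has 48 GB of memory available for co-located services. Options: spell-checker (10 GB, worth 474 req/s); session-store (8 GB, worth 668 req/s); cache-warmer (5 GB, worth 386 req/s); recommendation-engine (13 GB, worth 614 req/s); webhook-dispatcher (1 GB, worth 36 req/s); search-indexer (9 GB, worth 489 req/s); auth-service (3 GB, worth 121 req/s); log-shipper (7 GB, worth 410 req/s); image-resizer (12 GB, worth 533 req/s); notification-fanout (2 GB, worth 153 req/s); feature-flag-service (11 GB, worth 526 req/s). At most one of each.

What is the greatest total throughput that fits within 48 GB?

By throughput per GB: session-store 83.50, cache-warmer 77.20, notification-fanout 76.50 lead.
Filling by ratio: session-store + cache-warmer + webhook-dispatcher + search-indexer + auth-service + log-shipper + notification-fanout + feature-flag-service for 2789, with 2 GB left unused.
The 11 GB tied up in feature-flag-service is better spent on recommendation-engine — total rises to 2877 (48 GB).

2877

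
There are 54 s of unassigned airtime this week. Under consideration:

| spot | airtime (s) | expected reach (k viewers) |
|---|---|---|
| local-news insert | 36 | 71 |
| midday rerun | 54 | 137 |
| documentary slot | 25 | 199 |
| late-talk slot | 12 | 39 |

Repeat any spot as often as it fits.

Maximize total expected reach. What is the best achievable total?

Taking 2×documentary slot: 50 s used, 398 in expected reach.
Every other selection either busts 54 s or fails to beat 398.

398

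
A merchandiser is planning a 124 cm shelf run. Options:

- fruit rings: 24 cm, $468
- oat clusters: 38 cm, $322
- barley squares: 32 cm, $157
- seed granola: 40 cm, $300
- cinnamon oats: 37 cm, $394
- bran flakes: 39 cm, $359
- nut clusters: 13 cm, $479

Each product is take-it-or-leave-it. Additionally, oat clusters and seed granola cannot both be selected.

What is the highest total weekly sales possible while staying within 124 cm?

1700

By weekly sales per cm: nut clusters 36.85, fruit rings 19.50, cinnamon oats 10.65 lead.
Best packing: fruit rings + cinnamon oats + bran flakes + nut clusters — 113 cm, 1700 total.
That's the maximum — no feasible swap from here does better than 1700.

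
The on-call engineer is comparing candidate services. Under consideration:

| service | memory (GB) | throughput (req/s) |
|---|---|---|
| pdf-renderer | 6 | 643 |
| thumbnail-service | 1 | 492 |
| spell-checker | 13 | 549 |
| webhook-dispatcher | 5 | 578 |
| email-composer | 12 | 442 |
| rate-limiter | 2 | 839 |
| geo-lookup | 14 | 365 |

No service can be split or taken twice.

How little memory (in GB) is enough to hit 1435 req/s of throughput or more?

8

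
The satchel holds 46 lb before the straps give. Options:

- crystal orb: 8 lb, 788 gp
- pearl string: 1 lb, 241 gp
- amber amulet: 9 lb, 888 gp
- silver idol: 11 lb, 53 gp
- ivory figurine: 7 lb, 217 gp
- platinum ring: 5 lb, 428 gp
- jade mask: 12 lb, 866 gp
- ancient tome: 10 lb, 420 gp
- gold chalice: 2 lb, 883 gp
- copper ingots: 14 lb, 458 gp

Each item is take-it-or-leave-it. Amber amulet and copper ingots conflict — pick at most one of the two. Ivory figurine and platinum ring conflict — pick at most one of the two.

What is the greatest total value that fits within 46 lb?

Crystal orb + amber amulet + platinum ring + jade mask + ancient tome + gold chalice uses 46 of the 46 lb and totals 4273.

4273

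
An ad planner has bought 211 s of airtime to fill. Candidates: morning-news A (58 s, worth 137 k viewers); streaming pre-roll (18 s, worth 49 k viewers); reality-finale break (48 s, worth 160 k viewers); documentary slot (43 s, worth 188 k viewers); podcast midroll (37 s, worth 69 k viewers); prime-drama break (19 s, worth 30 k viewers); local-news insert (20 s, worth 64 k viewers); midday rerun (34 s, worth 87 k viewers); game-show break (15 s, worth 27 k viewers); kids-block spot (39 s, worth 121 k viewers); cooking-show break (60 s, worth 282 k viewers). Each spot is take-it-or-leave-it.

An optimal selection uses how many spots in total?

5

Best achievable expected reach is 815.
For example reality-finale break + documentary slot + local-news insert + kids-block spot + cooking-show break achieves it, using 210 s.
Any selection reaching 815 contains exactly 5 spots.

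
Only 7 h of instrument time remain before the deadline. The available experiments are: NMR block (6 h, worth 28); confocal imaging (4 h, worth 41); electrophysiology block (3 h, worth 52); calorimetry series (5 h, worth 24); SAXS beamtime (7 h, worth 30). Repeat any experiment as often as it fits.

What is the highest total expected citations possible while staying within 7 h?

104

Density check — electrophysiology block 17.33, confocal imaging 10.25, calorimetry series 4.80 are the best per h.
Taking 2×electrophysiology block: 6 h used, 104 in expected citations.
That's the maximum — no swap from here does better than 104.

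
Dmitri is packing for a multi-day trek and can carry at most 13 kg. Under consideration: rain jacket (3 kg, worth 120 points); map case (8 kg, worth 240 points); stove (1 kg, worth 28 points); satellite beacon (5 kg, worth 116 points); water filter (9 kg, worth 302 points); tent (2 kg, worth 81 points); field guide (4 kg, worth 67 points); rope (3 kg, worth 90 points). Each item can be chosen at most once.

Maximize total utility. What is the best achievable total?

Taking the top-ratio items first gives rain jacket + map case + tent for 441 (13 kg).
Dropping map case and tent frees 10 kg; slotting in stove + water filter (10 kg) lifts the total to 450 at 13 kg.
That's the maximum — no swap from here does better than 450.

450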